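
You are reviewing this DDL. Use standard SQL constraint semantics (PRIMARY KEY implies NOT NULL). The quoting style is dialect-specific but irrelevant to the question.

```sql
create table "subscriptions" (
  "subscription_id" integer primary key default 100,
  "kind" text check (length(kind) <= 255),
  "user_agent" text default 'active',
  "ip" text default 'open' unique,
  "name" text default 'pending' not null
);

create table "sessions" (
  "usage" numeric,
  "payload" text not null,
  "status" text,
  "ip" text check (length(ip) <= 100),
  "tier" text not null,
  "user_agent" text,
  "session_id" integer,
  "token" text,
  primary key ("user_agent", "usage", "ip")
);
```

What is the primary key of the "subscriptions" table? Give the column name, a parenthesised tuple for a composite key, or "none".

subscription_id is declared PRIMARY KEY inline on the column.

subscription_id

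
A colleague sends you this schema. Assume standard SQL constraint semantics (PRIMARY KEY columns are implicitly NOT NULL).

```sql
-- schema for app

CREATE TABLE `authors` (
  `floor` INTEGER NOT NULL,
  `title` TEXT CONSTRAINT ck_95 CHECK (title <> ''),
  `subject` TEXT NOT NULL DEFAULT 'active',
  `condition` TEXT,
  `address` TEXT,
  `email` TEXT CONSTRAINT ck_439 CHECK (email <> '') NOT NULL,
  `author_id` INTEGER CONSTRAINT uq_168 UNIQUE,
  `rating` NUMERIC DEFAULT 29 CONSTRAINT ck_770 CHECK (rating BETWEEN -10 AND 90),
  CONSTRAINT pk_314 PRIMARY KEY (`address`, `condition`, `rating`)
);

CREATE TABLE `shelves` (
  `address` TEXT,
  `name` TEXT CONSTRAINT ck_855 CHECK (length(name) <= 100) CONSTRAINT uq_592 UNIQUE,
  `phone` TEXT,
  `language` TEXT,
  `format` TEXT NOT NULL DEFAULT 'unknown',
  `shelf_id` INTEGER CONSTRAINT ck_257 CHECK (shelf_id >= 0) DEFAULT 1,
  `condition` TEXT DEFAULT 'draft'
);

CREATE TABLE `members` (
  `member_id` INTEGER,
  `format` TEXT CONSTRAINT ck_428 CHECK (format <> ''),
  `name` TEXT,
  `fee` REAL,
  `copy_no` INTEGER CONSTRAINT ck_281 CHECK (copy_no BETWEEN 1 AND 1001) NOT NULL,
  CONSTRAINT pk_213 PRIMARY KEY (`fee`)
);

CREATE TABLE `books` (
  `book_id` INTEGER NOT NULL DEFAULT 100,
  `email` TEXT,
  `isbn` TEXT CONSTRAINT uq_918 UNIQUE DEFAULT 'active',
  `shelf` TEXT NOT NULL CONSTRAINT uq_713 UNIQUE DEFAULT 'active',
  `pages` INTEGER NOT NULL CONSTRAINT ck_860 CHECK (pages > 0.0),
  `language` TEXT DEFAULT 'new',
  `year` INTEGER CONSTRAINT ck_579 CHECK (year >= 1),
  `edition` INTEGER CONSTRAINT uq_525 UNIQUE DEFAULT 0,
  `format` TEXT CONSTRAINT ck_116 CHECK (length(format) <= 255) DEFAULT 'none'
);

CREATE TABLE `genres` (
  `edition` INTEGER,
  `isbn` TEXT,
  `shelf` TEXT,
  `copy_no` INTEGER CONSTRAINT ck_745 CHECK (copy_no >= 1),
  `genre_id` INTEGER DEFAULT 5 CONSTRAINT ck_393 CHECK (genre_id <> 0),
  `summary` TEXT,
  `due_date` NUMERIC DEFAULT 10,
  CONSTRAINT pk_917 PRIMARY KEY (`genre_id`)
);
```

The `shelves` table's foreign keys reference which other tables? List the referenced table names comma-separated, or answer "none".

none

No column in shelves has a REFERENCES clause.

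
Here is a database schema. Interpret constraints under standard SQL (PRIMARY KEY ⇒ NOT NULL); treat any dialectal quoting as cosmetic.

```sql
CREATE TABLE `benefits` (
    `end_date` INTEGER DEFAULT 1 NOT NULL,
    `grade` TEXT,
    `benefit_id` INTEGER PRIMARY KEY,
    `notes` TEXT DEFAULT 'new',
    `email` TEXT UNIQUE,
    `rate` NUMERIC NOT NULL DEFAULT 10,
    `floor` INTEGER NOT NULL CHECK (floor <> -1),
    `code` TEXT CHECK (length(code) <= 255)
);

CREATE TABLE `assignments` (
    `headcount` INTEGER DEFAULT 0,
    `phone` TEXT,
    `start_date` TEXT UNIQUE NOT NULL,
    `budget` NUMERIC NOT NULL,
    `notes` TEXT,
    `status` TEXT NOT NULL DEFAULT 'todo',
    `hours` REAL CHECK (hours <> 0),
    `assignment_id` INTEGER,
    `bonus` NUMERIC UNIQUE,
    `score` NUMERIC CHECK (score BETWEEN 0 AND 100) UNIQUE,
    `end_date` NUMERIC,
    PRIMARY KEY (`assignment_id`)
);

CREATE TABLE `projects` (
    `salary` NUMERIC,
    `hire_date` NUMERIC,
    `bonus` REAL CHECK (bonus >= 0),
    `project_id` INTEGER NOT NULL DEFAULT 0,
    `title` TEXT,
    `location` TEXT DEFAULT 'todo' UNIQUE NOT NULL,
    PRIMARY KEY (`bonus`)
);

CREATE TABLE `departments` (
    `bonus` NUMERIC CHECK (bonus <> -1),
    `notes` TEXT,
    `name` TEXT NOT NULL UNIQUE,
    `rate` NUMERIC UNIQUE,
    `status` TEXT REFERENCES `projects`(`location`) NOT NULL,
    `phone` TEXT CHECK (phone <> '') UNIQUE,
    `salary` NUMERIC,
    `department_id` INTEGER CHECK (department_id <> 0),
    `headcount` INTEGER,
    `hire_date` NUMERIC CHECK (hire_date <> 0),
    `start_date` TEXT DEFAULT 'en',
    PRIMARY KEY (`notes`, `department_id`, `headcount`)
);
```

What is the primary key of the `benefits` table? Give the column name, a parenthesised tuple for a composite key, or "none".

benefit_id

benefit_id is declared PRIMARY KEY inline on the column.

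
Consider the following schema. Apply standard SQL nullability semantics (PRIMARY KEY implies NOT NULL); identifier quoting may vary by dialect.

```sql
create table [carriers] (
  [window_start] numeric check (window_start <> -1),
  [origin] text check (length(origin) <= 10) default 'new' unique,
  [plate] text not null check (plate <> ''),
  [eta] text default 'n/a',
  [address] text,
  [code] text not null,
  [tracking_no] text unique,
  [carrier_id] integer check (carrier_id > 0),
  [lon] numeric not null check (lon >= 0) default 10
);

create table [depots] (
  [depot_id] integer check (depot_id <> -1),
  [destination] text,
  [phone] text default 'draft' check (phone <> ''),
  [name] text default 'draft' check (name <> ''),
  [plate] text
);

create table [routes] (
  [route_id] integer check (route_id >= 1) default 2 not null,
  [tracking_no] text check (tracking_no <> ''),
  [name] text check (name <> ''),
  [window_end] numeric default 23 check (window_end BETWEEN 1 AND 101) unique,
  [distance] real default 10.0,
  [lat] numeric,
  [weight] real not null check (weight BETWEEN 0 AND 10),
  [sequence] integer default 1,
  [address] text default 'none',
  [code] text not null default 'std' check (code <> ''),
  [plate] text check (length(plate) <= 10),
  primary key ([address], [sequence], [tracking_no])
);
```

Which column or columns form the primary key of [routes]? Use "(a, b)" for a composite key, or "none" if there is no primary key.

A table-level PRIMARY KEY clause names 3 columns: address, sequence, tracking_no.
This is a composite key — the combination is unique, not each column individually.

(address, sequence, tracking_no)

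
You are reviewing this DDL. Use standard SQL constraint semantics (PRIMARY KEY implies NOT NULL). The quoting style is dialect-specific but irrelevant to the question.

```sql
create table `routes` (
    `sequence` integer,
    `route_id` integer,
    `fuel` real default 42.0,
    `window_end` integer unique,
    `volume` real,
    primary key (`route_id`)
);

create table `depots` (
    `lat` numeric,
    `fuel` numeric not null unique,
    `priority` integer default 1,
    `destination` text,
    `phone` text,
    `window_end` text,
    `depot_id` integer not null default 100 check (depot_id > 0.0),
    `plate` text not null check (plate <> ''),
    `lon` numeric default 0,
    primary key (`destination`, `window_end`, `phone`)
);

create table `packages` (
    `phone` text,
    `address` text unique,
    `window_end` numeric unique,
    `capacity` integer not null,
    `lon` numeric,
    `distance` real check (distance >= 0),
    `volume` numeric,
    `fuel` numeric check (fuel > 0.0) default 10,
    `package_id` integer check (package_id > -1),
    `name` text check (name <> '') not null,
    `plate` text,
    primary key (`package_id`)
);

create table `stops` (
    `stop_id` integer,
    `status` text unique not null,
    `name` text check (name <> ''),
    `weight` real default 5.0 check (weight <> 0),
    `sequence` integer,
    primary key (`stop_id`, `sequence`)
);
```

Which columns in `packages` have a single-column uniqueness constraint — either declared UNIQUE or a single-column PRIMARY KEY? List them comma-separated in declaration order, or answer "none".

address, window_end, package_id

- phone: no UNIQUE or single-column PK constraint.
- address: declared UNIQUE → unique.
- window_end: declared UNIQUE → unique.
- capacity: no UNIQUE or single-column PK constraint.
- lon: no UNIQUE or single-column PK constraint.
- distance: no UNIQUE or single-column PK constraint.
- volume: no UNIQUE or single-column PK constraint.
- fuel: no UNIQUE or single-column PK constraint.
- package_id: single-column PRIMARY KEY → unique.
- name: no UNIQUE or single-column PK constraint.
- plate: no UNIQUE or single-column PK constraint.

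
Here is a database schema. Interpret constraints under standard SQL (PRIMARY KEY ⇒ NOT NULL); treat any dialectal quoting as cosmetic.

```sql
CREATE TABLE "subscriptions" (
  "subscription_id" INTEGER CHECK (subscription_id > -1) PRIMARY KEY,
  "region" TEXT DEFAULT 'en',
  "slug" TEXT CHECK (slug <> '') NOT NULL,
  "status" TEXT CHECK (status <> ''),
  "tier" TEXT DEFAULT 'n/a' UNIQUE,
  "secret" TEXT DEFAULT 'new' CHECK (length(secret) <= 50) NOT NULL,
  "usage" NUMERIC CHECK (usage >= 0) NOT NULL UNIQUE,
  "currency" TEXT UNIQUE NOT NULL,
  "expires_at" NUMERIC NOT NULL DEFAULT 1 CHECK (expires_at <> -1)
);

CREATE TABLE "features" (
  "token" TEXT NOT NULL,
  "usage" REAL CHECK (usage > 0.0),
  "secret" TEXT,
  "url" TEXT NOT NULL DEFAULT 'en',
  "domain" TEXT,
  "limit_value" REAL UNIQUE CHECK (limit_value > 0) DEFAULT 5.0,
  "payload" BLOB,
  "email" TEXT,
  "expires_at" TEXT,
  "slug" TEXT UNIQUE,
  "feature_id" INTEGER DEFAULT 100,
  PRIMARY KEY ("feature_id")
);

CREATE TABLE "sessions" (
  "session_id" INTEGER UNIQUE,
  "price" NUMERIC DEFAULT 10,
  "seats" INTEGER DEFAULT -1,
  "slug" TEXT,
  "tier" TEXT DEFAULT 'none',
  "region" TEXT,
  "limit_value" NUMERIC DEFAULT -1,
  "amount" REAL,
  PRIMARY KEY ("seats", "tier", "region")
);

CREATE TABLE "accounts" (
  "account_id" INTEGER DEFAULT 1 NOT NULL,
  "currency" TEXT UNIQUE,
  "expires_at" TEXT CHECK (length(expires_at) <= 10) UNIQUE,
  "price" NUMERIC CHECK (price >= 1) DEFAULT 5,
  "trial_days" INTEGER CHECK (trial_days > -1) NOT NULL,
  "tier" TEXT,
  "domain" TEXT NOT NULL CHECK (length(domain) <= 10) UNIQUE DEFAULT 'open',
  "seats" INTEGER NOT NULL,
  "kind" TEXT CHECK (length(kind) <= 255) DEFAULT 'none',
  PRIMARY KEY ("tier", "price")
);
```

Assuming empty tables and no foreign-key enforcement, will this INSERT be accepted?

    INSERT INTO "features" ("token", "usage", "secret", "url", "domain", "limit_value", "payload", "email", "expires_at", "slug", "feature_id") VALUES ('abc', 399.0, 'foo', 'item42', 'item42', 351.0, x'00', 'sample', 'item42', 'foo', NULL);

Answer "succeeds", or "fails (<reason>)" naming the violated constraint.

fails (NOT NULL on feature_id)

feature_id is explicitly set to NULL, but feature_id is part of the PRIMARY KEY (implied NOT NULL).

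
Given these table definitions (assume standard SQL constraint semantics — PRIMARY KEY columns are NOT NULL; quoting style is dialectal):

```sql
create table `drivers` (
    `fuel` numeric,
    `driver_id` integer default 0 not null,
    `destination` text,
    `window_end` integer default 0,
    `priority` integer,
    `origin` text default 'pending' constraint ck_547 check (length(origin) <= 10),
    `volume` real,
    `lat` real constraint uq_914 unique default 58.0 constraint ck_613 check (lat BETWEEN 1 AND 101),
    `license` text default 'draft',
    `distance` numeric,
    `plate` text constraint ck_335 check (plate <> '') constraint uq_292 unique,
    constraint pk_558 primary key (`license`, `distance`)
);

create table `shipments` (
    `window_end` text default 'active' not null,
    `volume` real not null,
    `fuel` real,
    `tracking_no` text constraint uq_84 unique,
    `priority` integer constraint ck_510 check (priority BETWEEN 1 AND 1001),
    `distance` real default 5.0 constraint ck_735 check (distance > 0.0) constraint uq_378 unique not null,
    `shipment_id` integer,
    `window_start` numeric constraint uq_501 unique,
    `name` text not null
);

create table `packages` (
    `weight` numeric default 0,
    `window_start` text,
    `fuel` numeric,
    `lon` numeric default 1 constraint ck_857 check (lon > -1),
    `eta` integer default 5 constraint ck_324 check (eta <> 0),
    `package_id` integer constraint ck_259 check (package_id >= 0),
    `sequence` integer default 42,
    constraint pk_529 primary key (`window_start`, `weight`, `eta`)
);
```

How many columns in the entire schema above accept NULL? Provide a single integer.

drivers: 8 nullable (fuel, destination, window_end, priority, origin, volume, lat, plate — PK (license, distance) and explicit NOT NULL columns excluded).
shipments: 5 nullable (fuel, tracking_no, priority, shipment_id, window_start — PK none and explicit NOT NULL columns excluded).
packages: 4 nullable (fuel, lon, package_id, sequence — PK (window_start, weight, eta) and explicit NOT NULL columns excluded).
Total: 8 + 5 + 4 = 17.

17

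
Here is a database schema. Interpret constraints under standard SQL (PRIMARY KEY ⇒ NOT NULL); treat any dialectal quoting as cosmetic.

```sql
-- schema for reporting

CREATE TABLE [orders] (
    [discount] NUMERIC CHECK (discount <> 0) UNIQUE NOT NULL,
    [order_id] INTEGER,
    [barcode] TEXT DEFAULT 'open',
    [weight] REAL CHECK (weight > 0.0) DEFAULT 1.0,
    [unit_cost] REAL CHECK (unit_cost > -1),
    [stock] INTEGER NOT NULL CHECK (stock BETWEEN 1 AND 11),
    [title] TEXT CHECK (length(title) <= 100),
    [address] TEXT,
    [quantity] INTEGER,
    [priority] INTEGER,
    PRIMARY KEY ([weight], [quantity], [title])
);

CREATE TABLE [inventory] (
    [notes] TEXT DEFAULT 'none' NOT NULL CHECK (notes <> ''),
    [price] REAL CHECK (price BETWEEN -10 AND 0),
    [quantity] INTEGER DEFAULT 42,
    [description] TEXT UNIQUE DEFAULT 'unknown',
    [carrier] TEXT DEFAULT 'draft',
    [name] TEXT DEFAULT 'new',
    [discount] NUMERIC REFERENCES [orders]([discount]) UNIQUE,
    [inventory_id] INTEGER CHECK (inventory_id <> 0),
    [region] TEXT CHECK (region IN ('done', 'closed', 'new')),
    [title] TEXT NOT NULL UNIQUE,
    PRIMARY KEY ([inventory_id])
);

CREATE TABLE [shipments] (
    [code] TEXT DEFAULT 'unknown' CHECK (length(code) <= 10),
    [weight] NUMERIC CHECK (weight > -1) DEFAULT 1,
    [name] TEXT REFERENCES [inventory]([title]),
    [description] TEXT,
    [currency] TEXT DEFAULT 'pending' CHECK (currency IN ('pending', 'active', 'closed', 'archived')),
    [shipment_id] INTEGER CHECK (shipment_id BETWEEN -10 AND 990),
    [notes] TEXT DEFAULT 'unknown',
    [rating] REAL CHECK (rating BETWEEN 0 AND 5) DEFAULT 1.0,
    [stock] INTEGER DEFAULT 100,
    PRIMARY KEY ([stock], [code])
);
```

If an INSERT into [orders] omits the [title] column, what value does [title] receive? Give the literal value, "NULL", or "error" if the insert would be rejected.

error

title has no DEFAULT clause.
Omitting it would insert NULL, but it is part of the PRIMARY KEY, so the INSERT fails.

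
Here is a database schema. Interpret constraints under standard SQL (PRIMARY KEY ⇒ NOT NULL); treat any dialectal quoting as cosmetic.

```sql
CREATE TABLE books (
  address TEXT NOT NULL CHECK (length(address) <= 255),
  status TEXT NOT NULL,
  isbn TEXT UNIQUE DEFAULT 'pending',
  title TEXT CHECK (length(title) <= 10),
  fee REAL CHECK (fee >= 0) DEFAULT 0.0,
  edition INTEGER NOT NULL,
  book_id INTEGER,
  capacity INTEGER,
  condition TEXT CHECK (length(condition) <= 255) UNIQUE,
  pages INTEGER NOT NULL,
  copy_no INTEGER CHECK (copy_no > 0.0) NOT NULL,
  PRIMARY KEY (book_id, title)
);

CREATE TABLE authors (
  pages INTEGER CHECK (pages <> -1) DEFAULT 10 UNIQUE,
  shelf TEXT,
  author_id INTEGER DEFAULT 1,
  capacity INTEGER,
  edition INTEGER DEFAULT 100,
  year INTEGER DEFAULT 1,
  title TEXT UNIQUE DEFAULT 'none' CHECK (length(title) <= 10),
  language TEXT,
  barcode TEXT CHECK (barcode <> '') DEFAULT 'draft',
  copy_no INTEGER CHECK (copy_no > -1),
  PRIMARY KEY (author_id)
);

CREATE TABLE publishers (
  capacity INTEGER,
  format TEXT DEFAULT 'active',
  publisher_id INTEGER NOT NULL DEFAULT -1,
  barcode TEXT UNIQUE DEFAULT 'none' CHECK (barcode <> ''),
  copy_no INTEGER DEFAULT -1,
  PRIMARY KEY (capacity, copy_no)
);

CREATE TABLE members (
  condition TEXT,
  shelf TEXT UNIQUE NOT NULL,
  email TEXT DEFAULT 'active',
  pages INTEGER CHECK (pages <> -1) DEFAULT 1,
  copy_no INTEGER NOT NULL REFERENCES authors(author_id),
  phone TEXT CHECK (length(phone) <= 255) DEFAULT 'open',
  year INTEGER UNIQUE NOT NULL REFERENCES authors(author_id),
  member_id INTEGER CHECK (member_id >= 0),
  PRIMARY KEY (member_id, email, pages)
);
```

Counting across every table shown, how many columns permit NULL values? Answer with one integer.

books: 4 nullable (isbn, fee, capacity, condition — PK (book_id, title) and explicit NOT NULL columns excluded).
authors: 9 nullable (pages, shelf, capacity, edition, year, title, language, barcode, copy_no — PK (author_id) and explicit NOT NULL columns excluded).
publishers: 2 nullable (format, barcode — PK (capacity, copy_no) and explicit NOT NULL columns excluded).
members: 2 nullable (condition, phone — PK (member_id, email, pages) and explicit NOT NULL columns excluded).
Total: 4 + 9 + 2 + 2 = 17.

17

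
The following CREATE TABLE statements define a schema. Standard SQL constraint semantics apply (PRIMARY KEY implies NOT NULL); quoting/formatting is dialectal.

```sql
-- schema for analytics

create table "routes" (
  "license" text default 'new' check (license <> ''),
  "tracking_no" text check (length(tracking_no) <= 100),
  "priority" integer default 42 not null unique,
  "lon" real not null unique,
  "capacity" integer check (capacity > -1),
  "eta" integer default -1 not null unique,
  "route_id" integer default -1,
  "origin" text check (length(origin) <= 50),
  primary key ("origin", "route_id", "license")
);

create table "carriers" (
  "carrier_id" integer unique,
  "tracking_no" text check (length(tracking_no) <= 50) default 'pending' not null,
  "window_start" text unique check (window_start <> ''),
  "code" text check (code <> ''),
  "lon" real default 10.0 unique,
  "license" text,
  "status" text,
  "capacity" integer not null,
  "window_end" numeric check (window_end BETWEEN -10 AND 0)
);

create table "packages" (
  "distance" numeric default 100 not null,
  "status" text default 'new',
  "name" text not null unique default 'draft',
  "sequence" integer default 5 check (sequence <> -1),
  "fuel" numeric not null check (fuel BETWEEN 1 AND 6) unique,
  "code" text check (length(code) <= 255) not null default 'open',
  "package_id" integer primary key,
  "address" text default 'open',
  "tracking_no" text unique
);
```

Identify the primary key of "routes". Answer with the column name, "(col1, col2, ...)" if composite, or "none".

A table-level PRIMARY KEY clause names 3 columns: origin, route_id, license.
This is a composite key — the combination is unique, not each column individually.

(origin, route_id, license)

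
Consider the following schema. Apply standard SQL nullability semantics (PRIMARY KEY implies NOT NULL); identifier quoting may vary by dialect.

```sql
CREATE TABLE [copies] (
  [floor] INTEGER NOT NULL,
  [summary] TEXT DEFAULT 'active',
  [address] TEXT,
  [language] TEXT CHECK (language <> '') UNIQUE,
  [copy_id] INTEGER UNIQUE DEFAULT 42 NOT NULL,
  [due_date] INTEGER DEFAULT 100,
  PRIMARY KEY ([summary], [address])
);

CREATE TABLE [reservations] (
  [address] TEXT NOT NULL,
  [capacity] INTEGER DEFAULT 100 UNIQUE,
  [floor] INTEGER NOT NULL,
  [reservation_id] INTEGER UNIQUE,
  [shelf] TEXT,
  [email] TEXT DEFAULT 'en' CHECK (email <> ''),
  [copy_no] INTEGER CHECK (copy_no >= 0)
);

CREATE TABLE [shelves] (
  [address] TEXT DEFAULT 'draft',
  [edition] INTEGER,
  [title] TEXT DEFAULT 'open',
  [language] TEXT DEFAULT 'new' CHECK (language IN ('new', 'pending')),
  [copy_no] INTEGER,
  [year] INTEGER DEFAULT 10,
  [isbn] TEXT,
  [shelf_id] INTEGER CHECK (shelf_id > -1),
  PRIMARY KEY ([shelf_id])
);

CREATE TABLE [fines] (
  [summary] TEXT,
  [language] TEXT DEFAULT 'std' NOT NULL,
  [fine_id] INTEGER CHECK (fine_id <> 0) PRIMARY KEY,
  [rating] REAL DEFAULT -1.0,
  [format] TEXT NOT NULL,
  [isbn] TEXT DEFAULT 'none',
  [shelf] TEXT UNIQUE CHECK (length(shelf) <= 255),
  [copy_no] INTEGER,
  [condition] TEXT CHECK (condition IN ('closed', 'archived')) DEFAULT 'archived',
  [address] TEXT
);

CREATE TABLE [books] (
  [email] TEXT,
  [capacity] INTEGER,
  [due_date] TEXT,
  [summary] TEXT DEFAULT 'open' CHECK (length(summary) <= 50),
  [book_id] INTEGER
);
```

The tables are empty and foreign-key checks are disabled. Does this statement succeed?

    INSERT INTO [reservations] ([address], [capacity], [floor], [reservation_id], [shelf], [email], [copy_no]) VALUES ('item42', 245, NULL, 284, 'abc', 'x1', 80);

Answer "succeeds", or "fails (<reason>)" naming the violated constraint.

floor is explicitly set to NULL, but floor is declared NOT NULL.

fails (NOT NULL on floor)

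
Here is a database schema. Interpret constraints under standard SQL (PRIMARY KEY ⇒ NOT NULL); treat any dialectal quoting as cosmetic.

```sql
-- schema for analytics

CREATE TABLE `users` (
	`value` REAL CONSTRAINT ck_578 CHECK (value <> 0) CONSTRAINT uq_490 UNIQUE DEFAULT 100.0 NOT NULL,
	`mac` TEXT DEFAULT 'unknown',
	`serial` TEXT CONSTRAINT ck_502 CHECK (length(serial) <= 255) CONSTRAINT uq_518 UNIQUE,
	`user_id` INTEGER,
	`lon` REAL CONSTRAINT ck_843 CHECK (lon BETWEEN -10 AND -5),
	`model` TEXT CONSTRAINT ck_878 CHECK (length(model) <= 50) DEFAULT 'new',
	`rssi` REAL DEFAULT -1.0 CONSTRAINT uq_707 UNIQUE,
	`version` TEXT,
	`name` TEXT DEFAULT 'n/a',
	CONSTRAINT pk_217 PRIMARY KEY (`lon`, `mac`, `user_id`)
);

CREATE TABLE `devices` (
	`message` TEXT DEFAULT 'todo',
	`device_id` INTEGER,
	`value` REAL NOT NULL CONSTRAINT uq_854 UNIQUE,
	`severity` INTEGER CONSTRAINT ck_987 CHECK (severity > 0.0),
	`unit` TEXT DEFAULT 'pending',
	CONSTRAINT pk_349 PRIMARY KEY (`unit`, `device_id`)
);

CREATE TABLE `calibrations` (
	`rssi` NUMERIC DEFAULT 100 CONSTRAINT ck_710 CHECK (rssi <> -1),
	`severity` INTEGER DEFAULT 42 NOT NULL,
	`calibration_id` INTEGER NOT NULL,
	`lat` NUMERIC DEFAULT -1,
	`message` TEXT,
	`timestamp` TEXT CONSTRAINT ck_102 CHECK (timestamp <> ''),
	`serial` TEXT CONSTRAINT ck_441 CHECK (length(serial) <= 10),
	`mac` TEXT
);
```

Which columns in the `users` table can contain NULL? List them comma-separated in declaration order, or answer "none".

- value: declared NOT NULL → not nullable.
- mac: part of the PRIMARY KEY, which implies NOT NULL → not nullable.
- serial: CHECK does not forbid NULL (a CHECK constraint passes when its expression is NULL) → nullable.
- user_id: part of the PRIMARY KEY, which implies NOT NULL → not nullable.
- lon: part of the PRIMARY KEY, which implies NOT NULL → not nullable.
- model: CHECK does not forbid NULL (a CHECK constraint passes when its expression is NULL) → nullable.
- rssi: UNIQUE does not imply NOT NULL → nullable.
- version: no NOT NULL constraint applies → nullable.
- name: DEFAULT only fills an omitted column; an explicit NULL is still allowed → nullable.

serial, model, rssi, version, name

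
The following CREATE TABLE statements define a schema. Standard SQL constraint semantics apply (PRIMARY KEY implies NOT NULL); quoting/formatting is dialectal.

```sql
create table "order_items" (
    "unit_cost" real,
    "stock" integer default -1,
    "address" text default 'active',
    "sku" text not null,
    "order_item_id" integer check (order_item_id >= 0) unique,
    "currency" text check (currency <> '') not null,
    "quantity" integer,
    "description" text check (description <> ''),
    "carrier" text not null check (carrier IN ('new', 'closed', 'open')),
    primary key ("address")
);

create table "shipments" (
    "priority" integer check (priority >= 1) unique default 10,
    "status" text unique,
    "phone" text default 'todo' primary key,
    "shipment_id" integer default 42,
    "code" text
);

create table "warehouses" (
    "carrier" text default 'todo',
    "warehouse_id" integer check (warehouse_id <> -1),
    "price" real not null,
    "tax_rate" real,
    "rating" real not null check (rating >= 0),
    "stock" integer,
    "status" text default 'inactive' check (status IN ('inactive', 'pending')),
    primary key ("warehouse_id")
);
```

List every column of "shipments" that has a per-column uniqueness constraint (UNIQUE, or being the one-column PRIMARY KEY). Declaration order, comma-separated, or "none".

- priority: declared UNIQUE → unique.
- status: declared UNIQUE → unique.
- phone: single-column PRIMARY KEY → unique.
- shipment_id: no UNIQUE or single-column PK constraint.
- code: no UNIQUE or single-column PK constraint.

priority, status, phone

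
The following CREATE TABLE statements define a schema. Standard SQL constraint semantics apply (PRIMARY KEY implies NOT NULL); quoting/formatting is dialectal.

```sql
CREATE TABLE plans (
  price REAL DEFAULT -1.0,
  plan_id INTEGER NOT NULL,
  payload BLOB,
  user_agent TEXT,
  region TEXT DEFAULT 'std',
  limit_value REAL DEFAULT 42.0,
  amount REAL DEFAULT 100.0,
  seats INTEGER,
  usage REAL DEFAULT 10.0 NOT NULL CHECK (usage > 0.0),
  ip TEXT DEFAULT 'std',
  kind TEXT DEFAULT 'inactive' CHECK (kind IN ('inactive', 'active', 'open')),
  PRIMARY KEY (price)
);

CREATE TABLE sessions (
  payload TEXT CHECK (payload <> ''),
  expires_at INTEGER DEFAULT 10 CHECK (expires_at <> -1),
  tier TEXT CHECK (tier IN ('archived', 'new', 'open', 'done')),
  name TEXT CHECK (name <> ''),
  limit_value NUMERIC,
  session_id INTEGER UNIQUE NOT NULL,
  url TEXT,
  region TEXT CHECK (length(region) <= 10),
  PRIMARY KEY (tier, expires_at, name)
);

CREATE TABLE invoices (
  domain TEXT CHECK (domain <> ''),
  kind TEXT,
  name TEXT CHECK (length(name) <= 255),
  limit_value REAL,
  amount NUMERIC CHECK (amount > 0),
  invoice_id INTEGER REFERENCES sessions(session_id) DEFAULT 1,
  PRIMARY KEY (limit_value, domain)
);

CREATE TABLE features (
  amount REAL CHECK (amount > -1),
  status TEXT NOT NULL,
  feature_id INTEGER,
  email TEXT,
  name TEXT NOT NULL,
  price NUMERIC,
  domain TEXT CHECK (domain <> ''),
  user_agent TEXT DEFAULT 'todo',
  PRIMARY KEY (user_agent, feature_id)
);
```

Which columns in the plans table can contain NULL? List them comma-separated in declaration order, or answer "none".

payload, user_agent, region, limit_value, amount, seats, ip, kind

- price: part of the PRIMARY KEY, which implies NOT NULL → not nullable.
- plan_id: declared NOT NULL → not nullable.
- payload: no NOT NULL constraint applies → nullable.
- user_agent: no NOT NULL constraint applies → nullable.
- region: DEFAULT only fills an omitted column; an explicit NULL is still allowed → nullable.
- limit_value: DEFAULT only fills an omitted column; an explicit NULL is still allowed → nullable.
- amount: DEFAULT only fills an omitted column; an explicit NULL is still allowed → nullable.
- seats: no NOT NULL constraint applies → nullable.
- usage: declared NOT NULL → not nullable.
- ip: DEFAULT only fills an omitted column; an explicit NULL is still allowed → nullable.
- kind: CHECK does not forbid NULL (a CHECK constraint passes when its expression is NULL) → nullable.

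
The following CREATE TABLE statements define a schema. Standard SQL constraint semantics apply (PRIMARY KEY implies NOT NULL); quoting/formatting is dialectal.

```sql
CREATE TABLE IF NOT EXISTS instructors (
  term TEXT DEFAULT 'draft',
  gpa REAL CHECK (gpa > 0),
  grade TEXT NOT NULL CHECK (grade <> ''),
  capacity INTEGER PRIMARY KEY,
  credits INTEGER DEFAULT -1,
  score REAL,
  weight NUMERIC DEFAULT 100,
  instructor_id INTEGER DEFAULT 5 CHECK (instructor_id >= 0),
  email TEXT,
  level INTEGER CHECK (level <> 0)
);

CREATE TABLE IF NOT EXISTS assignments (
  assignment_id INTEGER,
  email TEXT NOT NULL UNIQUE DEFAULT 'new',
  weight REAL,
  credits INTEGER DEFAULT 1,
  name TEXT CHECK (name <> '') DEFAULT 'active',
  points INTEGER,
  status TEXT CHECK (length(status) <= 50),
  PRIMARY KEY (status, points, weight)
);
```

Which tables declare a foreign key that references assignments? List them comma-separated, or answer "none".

none

No REFERENCES clause anywhere in the schema names assignments.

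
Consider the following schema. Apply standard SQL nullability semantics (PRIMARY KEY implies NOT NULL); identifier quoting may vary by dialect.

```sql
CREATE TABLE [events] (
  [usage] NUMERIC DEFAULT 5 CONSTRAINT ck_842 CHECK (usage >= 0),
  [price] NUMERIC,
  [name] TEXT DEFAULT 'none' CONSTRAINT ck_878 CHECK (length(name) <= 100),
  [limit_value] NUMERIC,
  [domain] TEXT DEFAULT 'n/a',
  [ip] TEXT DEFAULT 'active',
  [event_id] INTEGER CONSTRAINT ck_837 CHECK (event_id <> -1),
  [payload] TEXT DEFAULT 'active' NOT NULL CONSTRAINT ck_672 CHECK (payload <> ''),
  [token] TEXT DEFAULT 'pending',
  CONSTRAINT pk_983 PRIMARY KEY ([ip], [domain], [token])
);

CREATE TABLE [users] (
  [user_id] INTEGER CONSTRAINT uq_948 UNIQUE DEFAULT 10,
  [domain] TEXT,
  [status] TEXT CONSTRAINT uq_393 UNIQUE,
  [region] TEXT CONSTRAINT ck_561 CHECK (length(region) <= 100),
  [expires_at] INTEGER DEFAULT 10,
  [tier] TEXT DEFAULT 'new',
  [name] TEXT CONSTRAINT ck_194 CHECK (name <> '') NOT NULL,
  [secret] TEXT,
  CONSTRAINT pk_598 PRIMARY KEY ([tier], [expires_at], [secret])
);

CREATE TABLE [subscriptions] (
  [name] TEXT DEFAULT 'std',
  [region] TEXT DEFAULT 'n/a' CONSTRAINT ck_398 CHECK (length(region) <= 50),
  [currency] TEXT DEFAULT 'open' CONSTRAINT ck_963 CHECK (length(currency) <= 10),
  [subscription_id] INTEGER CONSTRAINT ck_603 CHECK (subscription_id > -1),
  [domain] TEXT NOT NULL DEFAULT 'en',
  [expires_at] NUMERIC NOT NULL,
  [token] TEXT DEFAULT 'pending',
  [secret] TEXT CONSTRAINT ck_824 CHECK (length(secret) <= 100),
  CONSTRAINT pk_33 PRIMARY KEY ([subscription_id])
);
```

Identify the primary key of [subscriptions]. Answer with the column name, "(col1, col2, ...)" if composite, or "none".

subscription_id

subscription_id is declared PRIMARY KEY as a table-level PRIMARY KEY clause.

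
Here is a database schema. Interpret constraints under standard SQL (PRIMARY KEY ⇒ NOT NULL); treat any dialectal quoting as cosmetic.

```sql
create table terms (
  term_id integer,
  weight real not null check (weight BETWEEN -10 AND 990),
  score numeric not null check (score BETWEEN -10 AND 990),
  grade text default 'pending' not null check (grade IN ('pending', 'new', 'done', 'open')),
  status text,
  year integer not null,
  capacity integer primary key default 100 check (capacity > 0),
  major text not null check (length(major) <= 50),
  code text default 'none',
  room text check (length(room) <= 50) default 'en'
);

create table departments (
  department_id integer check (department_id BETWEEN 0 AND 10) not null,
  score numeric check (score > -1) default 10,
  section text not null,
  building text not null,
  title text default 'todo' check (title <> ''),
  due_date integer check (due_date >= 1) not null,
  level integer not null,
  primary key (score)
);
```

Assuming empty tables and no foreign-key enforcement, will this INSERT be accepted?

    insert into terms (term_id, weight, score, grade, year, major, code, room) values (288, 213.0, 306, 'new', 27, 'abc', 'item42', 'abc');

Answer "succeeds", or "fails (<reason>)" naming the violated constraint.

succeeds

NOT NULL columns: capacity defaults to 100; grade is supplied; major is supplied; score is supplied; weight is supplied; year is supplied.
CHECK constraints: 213.0 satisfies (weight BETWEEN -10 AND 990); 306 satisfies (score BETWEEN -10 AND 990); 'new' satisfies (grade IN ('pending', 'new', 'done', 'open')); 'abc' satisfies (length(major) <= 50); 'abc' satisfies (length(room) <= 50).
No constraint is violated.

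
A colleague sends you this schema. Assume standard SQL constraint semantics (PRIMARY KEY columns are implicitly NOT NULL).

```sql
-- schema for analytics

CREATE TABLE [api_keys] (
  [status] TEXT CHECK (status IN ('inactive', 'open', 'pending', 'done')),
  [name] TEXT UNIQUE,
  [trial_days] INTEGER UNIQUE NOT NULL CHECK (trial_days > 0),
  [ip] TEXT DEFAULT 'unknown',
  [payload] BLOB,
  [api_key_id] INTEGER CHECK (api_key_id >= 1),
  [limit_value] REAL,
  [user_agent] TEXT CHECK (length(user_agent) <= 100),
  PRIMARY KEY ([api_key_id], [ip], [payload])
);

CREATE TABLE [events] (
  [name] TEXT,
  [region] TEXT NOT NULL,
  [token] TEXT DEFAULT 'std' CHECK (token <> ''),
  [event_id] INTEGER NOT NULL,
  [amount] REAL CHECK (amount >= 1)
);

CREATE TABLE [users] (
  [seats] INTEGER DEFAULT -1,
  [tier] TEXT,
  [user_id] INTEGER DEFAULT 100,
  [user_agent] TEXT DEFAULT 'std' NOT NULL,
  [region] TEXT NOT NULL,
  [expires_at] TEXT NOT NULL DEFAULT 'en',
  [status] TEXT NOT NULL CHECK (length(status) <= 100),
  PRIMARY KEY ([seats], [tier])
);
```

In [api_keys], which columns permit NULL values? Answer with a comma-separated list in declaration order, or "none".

- status: CHECK does not forbid NULL (a CHECK constraint passes when its expression is NULL) → nullable.
- name: UNIQUE does not imply NOT NULL → nullable.
- trial_days: declared NOT NULL → not nullable.
- ip: part of the PRIMARY KEY, which implies NOT NULL → not nullable.
- payload: part of the PRIMARY KEY, which implies NOT NULL → not nullable.
- api_key_id: part of the PRIMARY KEY, which implies NOT NULL → not nullable.
- limit_value: no NOT NULL constraint applies → nullable.
- user_agent: CHECK does not forbid NULL (a CHECK constraint passes when its expression is NULL) → nullable.

status, name, limit_value, user_agent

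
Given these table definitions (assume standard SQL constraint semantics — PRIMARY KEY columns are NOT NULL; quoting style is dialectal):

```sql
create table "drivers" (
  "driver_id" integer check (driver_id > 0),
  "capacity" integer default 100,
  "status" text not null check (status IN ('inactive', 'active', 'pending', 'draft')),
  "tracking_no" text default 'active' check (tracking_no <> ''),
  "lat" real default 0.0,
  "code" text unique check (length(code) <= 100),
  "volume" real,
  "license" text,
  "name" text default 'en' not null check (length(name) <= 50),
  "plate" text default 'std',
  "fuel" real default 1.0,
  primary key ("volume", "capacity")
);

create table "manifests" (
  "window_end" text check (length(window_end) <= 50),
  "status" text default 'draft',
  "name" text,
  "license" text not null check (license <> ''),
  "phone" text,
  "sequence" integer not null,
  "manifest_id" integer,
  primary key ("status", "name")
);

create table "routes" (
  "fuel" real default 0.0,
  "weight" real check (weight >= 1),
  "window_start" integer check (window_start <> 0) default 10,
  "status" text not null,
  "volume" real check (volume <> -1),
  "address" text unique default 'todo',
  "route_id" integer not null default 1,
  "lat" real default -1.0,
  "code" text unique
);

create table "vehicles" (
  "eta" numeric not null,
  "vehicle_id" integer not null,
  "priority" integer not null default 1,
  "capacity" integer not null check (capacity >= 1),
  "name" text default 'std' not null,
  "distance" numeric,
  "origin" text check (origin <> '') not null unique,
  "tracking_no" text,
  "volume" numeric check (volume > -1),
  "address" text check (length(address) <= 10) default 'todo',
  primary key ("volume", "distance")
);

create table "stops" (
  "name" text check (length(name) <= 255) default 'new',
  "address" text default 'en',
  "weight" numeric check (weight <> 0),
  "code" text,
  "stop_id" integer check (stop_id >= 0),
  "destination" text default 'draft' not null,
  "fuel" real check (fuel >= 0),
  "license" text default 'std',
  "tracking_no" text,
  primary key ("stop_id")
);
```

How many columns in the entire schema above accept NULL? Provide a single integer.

drivers: 7 nullable (driver_id, tracking_no, lat, code, license, plate, fuel — PK (volume, capacity) and explicit NOT NULL columns excluded).
manifests: 3 nullable (window_end, phone, manifest_id — PK (status, name) and explicit NOT NULL columns excluded).
routes: 7 nullable (fuel, weight, window_start, volume, address, lat, code — PK none and explicit NOT NULL columns excluded).
vehicles: 2 nullable (tracking_no, address — PK (volume, distance) and explicit NOT NULL columns excluded).
stops: 7 nullable (name, address, weight, code, fuel, license, tracking_no — PK (stop_id) and explicit NOT NULL columns excluded).
Total: 7 + 3 + 7 + 2 + 7 = 26.

26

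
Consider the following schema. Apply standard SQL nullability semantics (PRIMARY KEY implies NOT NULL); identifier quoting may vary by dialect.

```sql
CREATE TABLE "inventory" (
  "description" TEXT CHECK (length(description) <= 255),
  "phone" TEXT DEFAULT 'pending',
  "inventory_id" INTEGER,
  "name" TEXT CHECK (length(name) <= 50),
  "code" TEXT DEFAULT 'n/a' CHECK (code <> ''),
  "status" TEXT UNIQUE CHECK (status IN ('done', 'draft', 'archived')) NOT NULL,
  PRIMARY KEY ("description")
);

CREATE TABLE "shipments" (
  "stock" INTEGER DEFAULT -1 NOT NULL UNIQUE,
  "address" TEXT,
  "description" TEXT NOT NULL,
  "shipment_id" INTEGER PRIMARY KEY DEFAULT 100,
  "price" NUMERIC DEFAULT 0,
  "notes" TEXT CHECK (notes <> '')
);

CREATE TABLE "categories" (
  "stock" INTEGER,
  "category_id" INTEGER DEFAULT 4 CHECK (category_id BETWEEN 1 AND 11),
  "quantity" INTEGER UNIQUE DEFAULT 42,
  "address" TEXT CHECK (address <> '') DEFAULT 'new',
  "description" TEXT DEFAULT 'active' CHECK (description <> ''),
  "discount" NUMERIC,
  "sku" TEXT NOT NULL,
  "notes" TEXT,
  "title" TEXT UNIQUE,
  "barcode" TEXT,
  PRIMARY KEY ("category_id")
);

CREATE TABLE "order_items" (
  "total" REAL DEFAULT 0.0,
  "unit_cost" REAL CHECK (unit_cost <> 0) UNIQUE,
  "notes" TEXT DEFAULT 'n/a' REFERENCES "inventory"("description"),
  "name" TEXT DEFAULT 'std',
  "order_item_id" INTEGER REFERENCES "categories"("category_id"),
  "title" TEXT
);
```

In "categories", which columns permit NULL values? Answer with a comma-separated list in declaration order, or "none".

- stock: no NOT NULL constraint applies → nullable.
- category_id: part of the PRIMARY KEY, which implies NOT NULL → not nullable.
- quantity: UNIQUE does not imply NOT NULL → nullable.
- address: CHECK does not forbid NULL (a CHECK constraint passes when its expression is NULL) → nullable.
- description: CHECK does not forbid NULL (a CHECK constraint passes when its expression is NULL) → nullable.
- discount: no NOT NULL constraint applies → nullable.
- sku: declared NOT NULL → not nullable.
- notes: no NOT NULL constraint applies → nullable.
- title: UNIQUE does not imply NOT NULL → nullable.
- barcode: no NOT NULL constraint applies → nullable.

stock, quantity, address, description, discount, notes, title, barcode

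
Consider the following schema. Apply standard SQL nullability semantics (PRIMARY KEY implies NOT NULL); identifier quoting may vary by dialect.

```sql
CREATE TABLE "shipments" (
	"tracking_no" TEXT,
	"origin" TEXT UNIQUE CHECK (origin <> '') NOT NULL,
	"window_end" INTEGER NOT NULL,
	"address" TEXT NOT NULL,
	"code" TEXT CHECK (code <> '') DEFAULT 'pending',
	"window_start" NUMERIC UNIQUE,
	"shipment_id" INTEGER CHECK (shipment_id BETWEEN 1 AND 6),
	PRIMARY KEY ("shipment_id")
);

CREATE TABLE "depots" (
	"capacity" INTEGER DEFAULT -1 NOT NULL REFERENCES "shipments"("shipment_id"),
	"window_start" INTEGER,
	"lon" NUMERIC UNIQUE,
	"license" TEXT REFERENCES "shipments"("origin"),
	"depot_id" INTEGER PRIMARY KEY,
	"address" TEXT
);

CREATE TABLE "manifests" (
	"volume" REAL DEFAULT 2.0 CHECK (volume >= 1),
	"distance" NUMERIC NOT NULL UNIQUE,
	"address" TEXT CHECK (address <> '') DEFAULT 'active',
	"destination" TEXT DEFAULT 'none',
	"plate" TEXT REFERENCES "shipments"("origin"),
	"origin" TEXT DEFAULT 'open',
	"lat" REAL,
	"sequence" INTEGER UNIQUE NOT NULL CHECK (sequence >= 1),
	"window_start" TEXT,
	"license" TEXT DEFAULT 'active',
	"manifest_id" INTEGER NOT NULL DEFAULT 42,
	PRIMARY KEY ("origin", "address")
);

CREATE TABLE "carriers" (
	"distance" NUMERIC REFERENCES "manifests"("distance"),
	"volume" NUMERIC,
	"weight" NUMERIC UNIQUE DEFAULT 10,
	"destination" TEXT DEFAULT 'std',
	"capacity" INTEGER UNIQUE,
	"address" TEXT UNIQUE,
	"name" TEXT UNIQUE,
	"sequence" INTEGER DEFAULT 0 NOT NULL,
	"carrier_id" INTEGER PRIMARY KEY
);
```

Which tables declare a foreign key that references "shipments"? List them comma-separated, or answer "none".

depots, manifests

- depots.capacity references shipments(shipment_id).
- depots.license references shipments(origin).
- manifests.plate references shipments(origin).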